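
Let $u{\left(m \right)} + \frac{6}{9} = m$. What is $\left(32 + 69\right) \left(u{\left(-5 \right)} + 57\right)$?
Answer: $\frac{15554}{3} \approx 5184.7$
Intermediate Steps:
$u{\left(m \right)} = - \frac{2}{3} + m$
$\left(32 + 69\right) \left(u{\left(-5 \right)} + 57\right) = \left(32 + 69\right) \left(\left(- \frac{2}{3} - 5\right) + 57\right) = 101 \left(- \frac{17}{3} + 57\right) = 101 \cdot \frac{154}{3} = \frac{15554}{3}$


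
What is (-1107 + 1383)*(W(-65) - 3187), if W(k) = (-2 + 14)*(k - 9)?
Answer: -1124700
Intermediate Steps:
W(k) = -108 + 12*k (W(k) = 12*(-9 + k) = -108 + 12*k)
(-1107 + 1383)*(W(-65) - 3187) = (-1107 + 1383)*((-108 + 12*(-65)) - 3187) = 276*((-108 - 780) - 3187) = 276*(-888 - 3187) = 276*(-4075) = -1124700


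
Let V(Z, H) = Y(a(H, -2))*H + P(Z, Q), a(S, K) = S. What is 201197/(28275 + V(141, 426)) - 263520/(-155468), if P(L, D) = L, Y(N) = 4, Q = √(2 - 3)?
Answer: 9804229399/1170674040 ≈ 8.3749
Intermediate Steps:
Q = I (Q = √(-1) = I ≈ 1.0*I)
V(Z, H) = Z + 4*H (V(Z, H) = 4*H + Z = Z + 4*H)
201197/(28275 + V(141, 426)) - 263520/(-155468) = 201197/(28275 + (141 + 4*426)) - 263520/(-155468) = 201197/(28275 + (141 + 1704)) - 263520*(-1/155468) = 201197/(28275 + 1845) + 65880/38867 = 201197/30120 + 65880/38867 = 9804229399/1170674040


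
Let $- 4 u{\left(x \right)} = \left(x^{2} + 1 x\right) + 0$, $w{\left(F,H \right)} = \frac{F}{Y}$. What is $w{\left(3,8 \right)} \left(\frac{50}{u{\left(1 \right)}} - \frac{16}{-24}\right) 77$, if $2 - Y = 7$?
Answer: $\frac{22946}{5} \approx 4589.2$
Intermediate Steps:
$Y = -5$ ($Y = 2 - 7 = -5$)
$w{\left(F,H \right)} = - \frac{F}{5}$ ($w{\left(F,H \right)} = \frac{F}{-5} = F \left(- \frac{1}{5}\right) = - \frac{F}{5}$)
$u{\left(x \right)} = - \frac{x}{4} - \frac{x^{2}}{4}$ ($u{\left(x \right)} = - \frac{\left(x^{2} + 1 x\right) + 0}{4} = - \frac{\left(x^{2} + x\right) + 0}{4} = - \frac{\left(x + x^{2}\right) + 0}{4} = - \frac{x + x^{2}}{4} = - \frac{x}{4} - \frac{x^{2}}{4}$)
$w{\left(3,8 \right)} \left(\frac{50}{u{\left(1 \right)}} - \frac{16}{-24}\right) 77 = \left(- \frac{1}{5}\right) 3 \left(\frac{50}{\left(- \frac{1}{4}\right) 1 \left(1 + 1\right)} - \frac{16}{-24}\right) 77 = - \frac{3 \left(\frac{50}{\left(- \frac{1}{4}\right) 1 \cdot 2} - - \frac{2}{3}\right)}{5} \cdot 77 = - \frac{3 \left(\frac{50}{- \frac{1}{2}} + \frac{2}{3}\right)}{5} \cdot 77 = - \frac{3 \left(50 \left(-2\right) + \frac{2}{3}\right)}{5} \cdot 77 = - \frac{3 \left(-100 + \frac{2}{3}\right)}{5} \cdot 77 = \left(- \frac{3}{5}\right) \left(- \frac{298}{3}\right) 77 = \frac{298}{5} \cdot 77 = \frac{22946}{5}$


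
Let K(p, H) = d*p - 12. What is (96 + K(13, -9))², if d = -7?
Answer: 49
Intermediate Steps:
K(p, H) = -12 - 7*p (K(p, H) = -7*p - 12 = -12 - 7*p)
(96 + K(13, -9))² = (96 + (-12 - 7*13))² = (96 + (-12 - 91))² = (96 - 103)² = (-7)² = 49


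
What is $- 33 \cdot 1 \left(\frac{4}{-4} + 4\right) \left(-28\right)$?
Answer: $2772$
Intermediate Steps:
$- 33 \cdot 1 \left(\frac{4}{-4} + 4\right) \left(-28\right) = - 33 \cdot 1 \left(4 \left(- \frac{1}{4}\right) + 4\right) \left(-28\right) = - 33 \cdot 1 \left(-1 + 4\right) \left(-28\right) = - 33 \cdot 1 \cdot 3 \left(-28\right) = \left(-33\right) 3 \left(-28\right) = \left(-99\right) \left(-28\right) = 2772$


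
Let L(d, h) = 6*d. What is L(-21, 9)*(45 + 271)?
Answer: -39816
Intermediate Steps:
L(-21, 9)*(45 + 271) = (6*(-21))*(45 + 271) = -126*316 = -39816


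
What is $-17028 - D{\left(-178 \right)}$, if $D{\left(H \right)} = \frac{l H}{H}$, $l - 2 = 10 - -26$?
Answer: $-17066$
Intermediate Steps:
$l = 38$ ($l = 2 + \left(10 - -26\right) = 2 + \left(10 + 26\right) = 2 + 36 = 38$)
$D{\left(H \right)} = 38$ ($D{\left(H \right)} = \frac{38 H}{H} = 38$)
$-17028 - D{\left(-178 \right)} = -17028 - 38 = -17066$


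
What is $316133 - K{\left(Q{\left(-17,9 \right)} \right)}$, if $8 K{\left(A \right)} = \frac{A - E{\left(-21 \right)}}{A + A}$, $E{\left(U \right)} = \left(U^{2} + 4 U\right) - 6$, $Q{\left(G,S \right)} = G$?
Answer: $\frac{5374238}{17} \approx 3.1613 \cdot 10^{5}$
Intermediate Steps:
$E{\left(U \right)} = -6 + U^{2} + 4 U$
$K{\left(A \right)} = \frac{-351 + A}{16 A}$ ($K{\left(A \right)} = \frac{\left(A - \left(-6 + \left(-21\right)^{2} + 4 \left(-21\right)\right)\right) \frac{1}{A + A}}{8} = \frac{\left(A - \left(-6 + 441 - 84\right)\right) \frac{1}{2 A}}{8} = \frac{\left(A - 351\right) \frac{1}{2 A}}{8} = \frac{\left(-351 + A\right) \frac{1}{2 A}}{8} = \frac{\frac{1}{2} \frac{1}{A} \left(-351 + A\right)}{8} = \frac{-351 + A}{16 A}$)
$316133 - K{\left(Q{\left(-17,9 \right)} \right)} = 316133 - \frac{-351 - 17}{16 \left(-17\right)} = 316133 - \frac{1}{16} \left(- \frac{1}{17}\right) \left(-368\right) = 316133 - \frac{23}{17} = \frac{5374238}{17}$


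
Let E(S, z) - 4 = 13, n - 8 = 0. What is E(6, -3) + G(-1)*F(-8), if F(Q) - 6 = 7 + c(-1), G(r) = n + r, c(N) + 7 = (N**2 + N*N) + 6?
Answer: 115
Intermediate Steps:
n = 8 (n = 8 + 0 = 8)
E(S, z) = 17 (E(S, z) = 4 + 13 = 17)
c(N) = -1 + 2*N**2 (c(N) = -7 + ((N**2 + N*N) + 6) = -7 + ((N**2 + N**2) + 6) = -7 + (2*N**2 + 6) = -7 + (6 + 2*N**2) = -1 + 2*N**2)
G(r) = 8 + r
F(Q) = 14 (F(Q) = 6 + (7 + (-1 + 2*(-1)**2)) = 6 + (7 + (-1 + 2*1)) = 6 + (7 + (-1 + 2)) = 6 + (7 + 1) = 6 + 8 = 14)
E(6, -3) + G(-1)*F(-8) = 17 + (8 - 1)*14 = 17 + 7*14 = 17 + 98 = 115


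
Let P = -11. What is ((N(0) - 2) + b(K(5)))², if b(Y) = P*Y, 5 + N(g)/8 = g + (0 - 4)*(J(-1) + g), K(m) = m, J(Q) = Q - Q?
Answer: 9409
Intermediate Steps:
J(Q) = 0
N(g) = -40 - 24*g (N(g) = -40 + 8*(g + (0 - 4)*(0 + g)) = -40 + 8*(g - 4*g) = -40 + 8*(-3*g) = -40 - 24*g)
b(Y) = -11*Y
((N(0) - 2) + b(K(5)))² = (((-40 - 24*0) - 2) - 11*5)² = (((-40 + 0) - 2) - 55)² = ((-40 - 2) - 55)² = (-42 - 55)² = (-97)² = 9409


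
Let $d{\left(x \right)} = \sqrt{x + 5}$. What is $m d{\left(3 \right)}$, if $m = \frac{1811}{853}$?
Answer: $\frac{3622 \sqrt{2}}{853} \approx 6.005$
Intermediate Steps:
$d{\left(x \right)} = \sqrt{5 + x}$
$m = \frac{1811}{853}$ ($m = 1811 \cdot \frac{1}{853} = \frac{1811}{853} \approx 2.1231$)
$m d{\left(3 \right)} = \frac{1811 \sqrt{5 + 3}}{853} = \frac{1811 \sqrt{8}}{853} = \frac{1811 \cdot 2 \sqrt{2}}{853} = \frac{3622 \sqrt{2}}{853}$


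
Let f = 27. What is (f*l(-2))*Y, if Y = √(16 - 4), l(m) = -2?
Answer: -108*√3 ≈ -187.06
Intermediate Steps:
Y = 2*√3 (Y = √12 = 2*√3 ≈ 3.4641)
(f*l(-2))*Y = (27*(-2))*(2*√3) = -108*√3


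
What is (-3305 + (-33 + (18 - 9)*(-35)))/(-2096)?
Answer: 3653/2096 ≈ 1.7428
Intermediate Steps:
(-3305 + (-33 + (18 - 9)*(-35)))/(-2096) = (-3305 + (-33 + 9*(-35)))*(-1/2096) = (-3305 + (-33 - 315))*(-1/2096) = (-3305 - 348)*(-1/2096) = -3653*(-1/2096) = 3653/2096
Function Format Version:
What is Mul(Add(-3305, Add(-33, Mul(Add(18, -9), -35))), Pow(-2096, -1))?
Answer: Rational(3653, 2096) ≈ 1.7428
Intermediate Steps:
Mul(Add(-3305, Add(-33, Mul(Add(18, -9), -35))), Pow(-2096, -1)) = Mul(Add(-3305, Add(-33, Mul(9, -35))), Rational(-1, 2096)) = Mul(Add(-3305, Add(-33, -315)), Rational(-1, 2096)) = Mul(Add(-3305, -348), Rational(-1, 2096)) = Mul(-3653, Rational(-1, 2096)) = Rational(3653, 2096)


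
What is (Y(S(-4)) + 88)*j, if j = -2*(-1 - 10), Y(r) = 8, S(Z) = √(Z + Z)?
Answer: 2112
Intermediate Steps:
S(Z) = √2*√Z (S(Z) = √(2*Z) = √2*√Z)
j = 22 (j = -2*(-11) = 22)
(Y(S(-4)) + 88)*j = (8 + 88)*22 = 96*22 = 2112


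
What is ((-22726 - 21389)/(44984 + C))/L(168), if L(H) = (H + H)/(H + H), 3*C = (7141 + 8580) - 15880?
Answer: -865/881 ≈ -0.98184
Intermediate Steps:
C = -53 (C = ((7141 + 8580) - 15880)/3 = (15721 - 15880)/3 = (⅓)*(-159) = -53)
L(H) = 1 (L(H) = (2*H)/((2*H)) = (2*H)*(1/(2*H)) = 1)
((-22726 - 21389)/(44984 + C))/L(168) = ((-22726 - 21389)/(44984 - 53))/1 = -44115/44931*1 = -44115*1/44931*1 = -865/881*1 = -865/881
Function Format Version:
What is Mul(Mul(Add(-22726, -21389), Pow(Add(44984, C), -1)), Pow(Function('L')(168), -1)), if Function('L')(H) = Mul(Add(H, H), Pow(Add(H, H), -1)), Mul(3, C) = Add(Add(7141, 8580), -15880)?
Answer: Rational(-865, 881) ≈ -0.98184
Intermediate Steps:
C = -53 (C = Mul(Rational(1, 3), Add(Add(7141, 8580), -15880)) = Mul(Rational(1, 3), Add(15721, -15880)) = Mul(Rational(1, 3), -159) = -53)
Function('L')(H) = 1 (Function('L')(H) = Mul(Mul(2, H), Pow(Mul(2, H), -1)) = Mul(Mul(2, H), Mul(Rational(1, 2), Pow(H, -1))) = 1)
Mul(Mul(Add(-22726, -21389), Pow(Add(44984, C), -1)), Pow(Function('L')(168), -1)) = Mul(Mul(Add(-22726, -21389), Pow(Add(44984, -53), -1)), Pow(1, -1)) = Mul(Mul(-44115, Pow(44931, -1)), 1) = Mul(Mul(-44115, Rational(1, 44931)), 1) = Mul(Rational(-865, 881), 1) = Rational(-865, 881)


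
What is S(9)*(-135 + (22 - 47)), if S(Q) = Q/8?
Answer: -180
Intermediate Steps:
S(Q) = Q/8 (S(Q) = Q*(⅛) = Q/8)
S(9)*(-135 + (22 - 47)) = ((⅛)*9)*(-135 + (22 - 47)) = 9*(-135 - 25)/8 = (9/8)*(-160) = -180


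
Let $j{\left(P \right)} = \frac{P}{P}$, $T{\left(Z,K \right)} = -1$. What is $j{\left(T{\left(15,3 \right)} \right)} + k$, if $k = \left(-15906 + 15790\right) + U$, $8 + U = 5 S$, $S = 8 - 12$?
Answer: $-143$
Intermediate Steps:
$j{\left(P \right)} = 1$
$S = -4$ ($S = 8 - 12 = -4$)
$U = -28$ ($U = -8 + 5 \left(-4\right) = -8 - 20 = -28$)
$k = -144$ ($k = \left(-15906 + 15790\right) - 28 = -116 - 28 = -144$)
$j{\left(T{\left(15,3 \right)} \right)} + k = 1 - 144 = -143$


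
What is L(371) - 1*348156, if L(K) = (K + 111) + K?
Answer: -347303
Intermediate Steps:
L(K) = 111 + 2*K (L(K) = (111 + K) + K = 111 + 2*K)
L(371) - 1*348156 = (111 + 2*371) - 1*348156 = (111 + 742) - 348156 = 853 - 348156 = -347303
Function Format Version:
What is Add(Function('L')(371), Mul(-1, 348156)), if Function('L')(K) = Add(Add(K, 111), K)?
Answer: -347303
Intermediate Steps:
Function('L')(K) = Add(111, Mul(2, K)) (Function('L')(K) = Add(Add(111, K), K) = Add(111, Mul(2, K)))
Add(Function('L')(371), Mul(-1, 348156)) = Add(Add(111, Mul(2, 371)), Mul(-1, 348156)) = Add(Add(111, 742), -348156) = Add(853, -348156) = -347303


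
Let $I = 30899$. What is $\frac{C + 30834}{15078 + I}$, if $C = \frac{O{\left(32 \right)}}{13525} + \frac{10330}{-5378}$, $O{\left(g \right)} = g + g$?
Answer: $\frac{1121323582121}{1672124869325} \approx 0.6706$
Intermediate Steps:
$O{\left(g \right)} = 2 g$
$C = - \frac{69684529}{36368725}$ ($C = \frac{2 \cdot 32}{13525} + \frac{10330}{-5378} = 64 \cdot \frac{1}{13525} + 10330 \left(- \frac{1}{5378}\right) = \frac{64}{13525} - \frac{5165}{2689} = - \frac{69684529}{36368725} \approx -1.9161$)
$\frac{C + 30834}{15078 + I} = \frac{- \frac{69684529}{36368725} + 30834}{15078 + 30899} = \frac{1121323582121}{36368725 \cdot 45977} = \frac{1121323582121}{36368725} \cdot \frac{1}{45977} = \frac{1121323582121}{1672124869325}$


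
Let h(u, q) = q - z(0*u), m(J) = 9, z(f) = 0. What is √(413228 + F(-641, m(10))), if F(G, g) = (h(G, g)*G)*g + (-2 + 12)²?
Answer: √361407 ≈ 601.17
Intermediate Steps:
h(u, q) = q (h(u, q) = q - 1*0 = q + 0 = q)
F(G, g) = 100 + G*g² (F(G, g) = (g*G)*g + (-2 + 12)² = (G*g)*g + 10² = G*g² + 100 = 100 + G*g²)
√(413228 + F(-641, m(10))) = √(413228 + (100 - 641*9²)) = √(413228 + (100 - 641*81)) = √(413228 + (100 - 51921)) = √(413228 - 51821) = √361407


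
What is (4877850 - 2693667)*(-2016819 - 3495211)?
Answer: -12039282221490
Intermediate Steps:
(4877850 - 2693667)*(-2016819 - 3495211) = 2184183*(-5512030) = -12039282221490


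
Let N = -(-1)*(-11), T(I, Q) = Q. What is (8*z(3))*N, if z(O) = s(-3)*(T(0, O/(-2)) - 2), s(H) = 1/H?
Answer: -308/3 ≈ -102.67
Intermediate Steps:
z(O) = ⅔ + O/6 (z(O) = (O/(-2) - 2)/(-3) = -(O*(-½) - 2)/3 = -(-O/2 - 2)/3 = -(-2 - O/2)/3 = ⅔ + O/6)
N = -11 (N = -1*11 = -11)
(8*z(3))*N = (8*(⅔ + (⅙)*3))*(-11) = (8*(⅔ + ½))*(-11) = (8*(7/6))*(-11) = (28/3)*(-11) = -308/3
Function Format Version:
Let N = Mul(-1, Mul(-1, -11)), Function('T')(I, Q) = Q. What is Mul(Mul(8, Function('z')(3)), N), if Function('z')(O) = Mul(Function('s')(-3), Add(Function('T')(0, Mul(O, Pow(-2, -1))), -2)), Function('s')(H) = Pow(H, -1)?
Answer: Rational(-308, 3) ≈ -102.67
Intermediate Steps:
Function('z')(O) = Add(Rational(2, 3), Mul(Rational(1, 6), O)) (Function('z')(O) = Mul(Pow(-3, -1), Add(Mul(O, Pow(-2, -1)), -2)) = Mul(Rational(-1, 3), Add(Mul(O, Rational(-1, 2)), -2)) = Mul(Rational(-1, 3), Add(Mul(Rational(-1, 2), O), -2)) = Mul(Rational(-1, 3), Add(-2, Mul(Rational(-1, 2), O))) = Add(Rational(2, 3), Mul(Rational(1, 6), O)))
N = -11 (N = Mul(-1, 11) = -11)
Mul(Mul(8, Function('z')(3)), N) = Mul(Mul(8, Add(Rational(2, 3), Mul(Rational(1, 6), 3))), -11) = Mul(Mul(8, Add(Rational(2, 3), Rational(1, 2))), -11) = Mul(Mul(8, Rational(7, 6)), -11) = Mul(Rational(28, 3), -11) = Rational(-308, 3)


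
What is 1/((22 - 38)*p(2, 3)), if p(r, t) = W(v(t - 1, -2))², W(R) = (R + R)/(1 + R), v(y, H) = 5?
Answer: -9/400 ≈ -0.022500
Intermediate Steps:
W(R) = 2*R/(1 + R) (W(R) = (2*R)/(1 + R) = 2*R/(1 + R))
p(r, t) = 25/9 (p(r, t) = (2*5/(1 + 5))² = (2*5/6)² = (2*5*(⅙))² = (5/3)² = 25/9)
1/((22 - 38)*p(2, 3)) = 1/((22 - 38)*(25/9)) = 1/(-16*25/9) = 1/(-400/9) = -9/400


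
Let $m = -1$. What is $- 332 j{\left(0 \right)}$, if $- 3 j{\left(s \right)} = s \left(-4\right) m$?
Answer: $0$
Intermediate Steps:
$j{\left(s \right)} = - \frac{4 s}{3}$ ($j{\left(s \right)} = - \frac{s \left(-4\right) \left(-1\right)}{3} = - \frac{- 4 s \left(-1\right)}{3} = - \frac{4 s}{3}$)
$- 332 j{\left(0 \right)} = - 332 \left(\left(- \frac{4}{3}\right) 0\right) = \left(-332\right) 0 = 0$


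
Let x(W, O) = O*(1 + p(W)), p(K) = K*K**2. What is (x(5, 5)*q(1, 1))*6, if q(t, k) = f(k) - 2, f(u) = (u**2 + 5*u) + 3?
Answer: 26460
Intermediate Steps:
f(u) = 3 + u**2 + 5*u
p(K) = K**3
q(t, k) = 1 + k**2 + 5*k (q(t, k) = (3 + k**2 + 5*k) - 2 = 1 + k**2 + 5*k)
x(W, O) = O*(1 + W**3)
(x(5, 5)*q(1, 1))*6 = ((5*(1 + 5**3))*(1 + 1**2 + 5*1))*6 = ((5*(1 + 125))*(1 + 1 + 5))*6 = ((5*126)*7)*6 = (630*7)*6 = 4410*6 = 26460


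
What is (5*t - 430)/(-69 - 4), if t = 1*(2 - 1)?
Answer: 425/73 ≈ 5.8219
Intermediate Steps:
t = 1 (t = 1*1 = 1)
(5*t - 430)/(-69 - 4) = (5*1 - 430)/(-69 - 4) = (5 - 430)/(-73) = -425*(-1/73) = 425/73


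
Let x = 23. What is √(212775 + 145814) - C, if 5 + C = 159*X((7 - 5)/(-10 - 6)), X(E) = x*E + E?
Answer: 482 + √358589 ≈ 1080.8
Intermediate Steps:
X(E) = 24*E (X(E) = 23*E + E = 24*E)
C = -482 (C = -5 + 159*(24*((7 - 5)/(-10 - 6))) = -5 + 159*(24*(2/(-16))) = -5 + 159*(24*(2*(-1/16))) = -5 + 159*(24*(-⅛)) = -5 + 159*(-3) = -5 - 477 = -482)
√(212775 + 145814) - C = √(212775 + 145814) - 1*(-482) = √358589 + 482 = 482 + √358589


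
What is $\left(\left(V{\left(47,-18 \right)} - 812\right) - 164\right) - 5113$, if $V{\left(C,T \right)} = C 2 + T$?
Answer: $-6013$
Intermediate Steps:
$V{\left(C,T \right)} = T + 2 C$ ($V{\left(C,T \right)} = 2 C + T = T + 2 C$)
$\left(\left(V{\left(47,-18 \right)} - 812\right) - 164\right) - 5113 = \left(\left(\left(-18 + 2 \cdot 47\right) - 812\right) - 164\right) - 5113 = \left(\left(\left(-18 + 94\right) - 812\right) - 164\right) - 5113 = \left(\left(76 - 812\right) - 164\right) - 5113 = \left(-736 - 164\right) - 5113 = -900 - 5113 = -6013$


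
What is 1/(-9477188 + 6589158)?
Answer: -1/2888030 ≈ -3.4626e-7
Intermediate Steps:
1/(-9477188 + 6589158) = 1/(-2888030) = -1/2888030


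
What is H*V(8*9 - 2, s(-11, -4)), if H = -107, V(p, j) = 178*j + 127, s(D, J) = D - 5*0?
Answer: 195917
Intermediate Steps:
s(D, J) = D (s(D, J) = D + 0 = D)
V(p, j) = 127 + 178*j
H*V(8*9 - 2, s(-11, -4)) = -107*(127 + 178*(-11)) = -107*(127 - 1958) = -107*(-1831) = 195917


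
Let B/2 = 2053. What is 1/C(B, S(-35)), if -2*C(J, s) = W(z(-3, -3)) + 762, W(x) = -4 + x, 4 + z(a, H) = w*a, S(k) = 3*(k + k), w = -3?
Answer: -2/763 ≈ -0.0026212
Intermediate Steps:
B = 4106 (B = 2*2053 = 4106)
S(k) = 6*k (S(k) = 3*(2*k) = 6*k)
z(a, H) = -4 - 3*a
C(J, s) = -763/2 (C(J, s) = -((-4 + (-4 - 3*(-3))) + 762)/2 = -((-4 + (-4 + 9)) + 762)/2 = -((-4 + 5) + 762)/2 = -(1 + 762)/2 = -1/2*763 = -763/2)
1/C(B, S(-35)) = 1/(-763/2) = -2/763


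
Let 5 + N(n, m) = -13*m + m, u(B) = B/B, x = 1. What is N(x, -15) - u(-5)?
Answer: 174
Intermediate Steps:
u(B) = 1
N(n, m) = -5 - 12*m (N(n, m) = -5 + (-13*m + m) = -5 - 12*m)
N(x, -15) - u(-5) = (-5 - 12*(-15)) - 1*1 = (-5 + 180) - 1 = 175 - 1 = 174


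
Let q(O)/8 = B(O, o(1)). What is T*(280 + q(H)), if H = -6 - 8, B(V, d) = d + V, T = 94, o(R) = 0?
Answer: 15792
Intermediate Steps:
B(V, d) = V + d
H = -14
q(O) = 8*O (q(O) = 8*(O + 0) = 8*O)
T*(280 + q(H)) = 94*(280 + 8*(-14)) = 94*(280 - 112) = 94*168 = 15792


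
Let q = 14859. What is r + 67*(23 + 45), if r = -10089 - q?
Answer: -20392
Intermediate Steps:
r = -24948 (r = -10089 - 1*14859 = -10089 - 14859 = -24948)
r + 67*(23 + 45) = -24948 + 67*(23 + 45) = -24948 + 67*68 = -24948 + 4556 = -20392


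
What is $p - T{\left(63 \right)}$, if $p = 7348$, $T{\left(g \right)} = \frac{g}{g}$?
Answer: $7347$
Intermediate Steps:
$T{\left(g \right)} = 1$
$p - T{\left(63 \right)} = 7348 - 1 = 7347$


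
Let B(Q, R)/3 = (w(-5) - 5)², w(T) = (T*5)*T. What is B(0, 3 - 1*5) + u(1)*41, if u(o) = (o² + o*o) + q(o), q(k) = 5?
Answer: 43487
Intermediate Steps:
w(T) = 5*T² (w(T) = (5*T)*T = 5*T²)
B(Q, R) = 43200 (B(Q, R) = 3*(5*(-5)² - 5)² = 3*(5*25 - 5)² = 3*(125 - 5)² = 3*120² = 3*14400 = 43200)
u(o) = 5 + 2*o² (u(o) = (o² + o*o) + 5 = (o² + o²) + 5 = 2*o² + 5 = 5 + 2*o²)
B(0, 3 - 1*5) + u(1)*41 = 43200 + (5 + 2*1²)*41 = 43200 + (5 + 2*1)*41 = 43200 + (5 + 2)*41 = 43200 + 7*41 = 43200 + 287 = 43487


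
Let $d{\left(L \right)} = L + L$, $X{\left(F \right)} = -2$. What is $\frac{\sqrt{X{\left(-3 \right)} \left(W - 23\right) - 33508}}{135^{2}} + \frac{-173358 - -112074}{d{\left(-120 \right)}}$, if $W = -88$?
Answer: $\frac{5107}{20} + \frac{i \sqrt{33286}}{18225} \approx 255.35 + 0.010011 i$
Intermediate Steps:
$d{\left(L \right)} = 2 L$
$\frac{\sqrt{X{\left(-3 \right)} \left(W - 23\right) - 33508}}{135^{2}} + \frac{-173358 - -112074}{d{\left(-120 \right)}} = \frac{\sqrt{- 2 \left(-88 - 23\right) - 33508}}{135^{2}} + \frac{-173358 - -112074}{2 \left(-120\right)} = \frac{\sqrt{\left(-2\right) \left(-111\right) - 33508}}{18225} + \frac{-173358 + 112074}{-240} = \sqrt{222 - 33508} \cdot \frac{1}{18225} - - \frac{5107}{20} = \sqrt{-33286} \cdot \frac{1}{18225} + \frac{5107}{20} = i \sqrt{33286} \cdot \frac{1}{18225} + \frac{5107}{20} = \frac{i \sqrt{33286}}{18225} + \frac{5107}{20} = \frac{5107}{20} + \frac{i \sqrt{33286}}{18225}$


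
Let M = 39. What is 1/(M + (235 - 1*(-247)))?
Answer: 1/521 ≈ 0.0019194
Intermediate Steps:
1/(M + (235 - 1*(-247))) = 1/(39 + (235 - 1*(-247))) = 1/(39 + (235 + 247)) = 1/(39 + 482) = 1/521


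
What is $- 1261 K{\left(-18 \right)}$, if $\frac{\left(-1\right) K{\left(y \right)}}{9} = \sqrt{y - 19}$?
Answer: $11349 i \sqrt{37} \approx 69033.0 i$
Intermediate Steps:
$K{\left(y \right)} = - 9 \sqrt{-19 + y}$ ($K{\left(y \right)} = - 9 \sqrt{y - 19} = - 9 \sqrt{-19 + y}$)
$- 1261 K{\left(-18 \right)} = - 1261 \left(- 9 \sqrt{-19 - 18}\right) = - 1261 \left(- 9 \sqrt{-37}\right) = - 1261 \left(- 9 i \sqrt{37}\right) = 11349 i \sqrt{37}$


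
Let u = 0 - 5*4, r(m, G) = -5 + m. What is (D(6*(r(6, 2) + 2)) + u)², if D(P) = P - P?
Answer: 400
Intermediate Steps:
D(P) = 0
u = -20 (u = 0 - 20 = -20)
(D(6*(r(6, 2) + 2)) + u)² = (0 - 20)² = (-20)² = 400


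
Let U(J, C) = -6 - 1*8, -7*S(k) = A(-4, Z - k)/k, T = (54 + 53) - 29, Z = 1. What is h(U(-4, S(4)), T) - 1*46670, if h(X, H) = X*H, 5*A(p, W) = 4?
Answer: -47762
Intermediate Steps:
A(p, W) = ⅘ (A(p, W) = (⅕)*4 = ⅘)
T = 78 (T = 107 - 29 = 78)
S(k) = -4/(35*k)
U(J, C) = -14 (U(J, C) = -6 - 8 = -14)
h(X, H) = H*X
h(U(-4, S(4)), T) - 1*46670 = 78*(-14) - 1*46670 = -1092 - 46670 = -47762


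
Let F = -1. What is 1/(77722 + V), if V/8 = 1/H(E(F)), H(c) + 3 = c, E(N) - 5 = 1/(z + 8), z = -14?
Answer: 11/854990 ≈ 1.2866e-5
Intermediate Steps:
E(N) = 29/6 (E(N) = 5 + 1/(-14 + 8) = 5 + 1/(-6) = 5 - 1/6 = 29/6)
H(c) = -3 + c
V = 48/11 (V = 8/(-3 + 29/6) = 8/(11/6) = 8*(6/11) = 48/11 ≈ 4.3636)
1/(77722 + V) = 1/(77722 + 48/11) = 1/(854990/11) = 11/854990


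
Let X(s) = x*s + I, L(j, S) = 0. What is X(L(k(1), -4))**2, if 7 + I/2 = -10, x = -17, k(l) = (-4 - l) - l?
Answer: 1156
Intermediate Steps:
k(l) = -4 - 2*l
I = -34 (I = -14 + 2*(-10) = -14 - 20 = -34)
X(s) = -34 - 17*s (X(s) = -17*s - 34 = -34 - 17*s)
X(L(k(1), -4))**2 = (-34 - 17*0)**2 = (-34 + 0)**2 = (-34)**2 = 1156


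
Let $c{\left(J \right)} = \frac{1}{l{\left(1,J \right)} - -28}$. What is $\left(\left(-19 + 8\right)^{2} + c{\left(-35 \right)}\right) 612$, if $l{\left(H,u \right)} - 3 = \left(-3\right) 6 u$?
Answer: $\frac{48948984}{661} \approx 74053.0$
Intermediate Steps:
$l{\left(H,u \right)} = 3 - 18 u$ ($l{\left(H,u \right)} = 3 + \left(-3\right) 6 u = 3 - 18 u$)
$c{\left(J \right)} = \frac{1}{31 - 18 J}$ ($c{\left(J \right)} = \frac{1}{\left(3 - 18 J\right) - -28} = \frac{1}{\left(3 - 18 J\right) + 28} = \frac{1}{31 - 18 J}$)
$\left(\left(-19 + 8\right)^{2} + c{\left(-35 \right)}\right) 612 = \left(\left(-19 + 8\right)^{2} - \frac{1}{-31 + 18 \left(-35\right)}\right) 612 = \left(\left(-11\right)^{2} - \frac{1}{-31 - 630}\right) 612 = \left(121 - \frac{1}{-661}\right) 612 = \left(121 - - \frac{1}{661}\right) 612 = \left(121 + \frac{1}{661}\right) 612 = \frac{79982}{661} \cdot 612 = \frac{48948984}{661}$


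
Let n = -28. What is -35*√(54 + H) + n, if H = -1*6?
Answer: -28 - 140*√3 ≈ -270.49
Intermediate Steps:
H = -6
-35*√(54 + H) + n = -35*√(54 - 6) - 28 = -140*√3 - 28 = -28 - 140*√3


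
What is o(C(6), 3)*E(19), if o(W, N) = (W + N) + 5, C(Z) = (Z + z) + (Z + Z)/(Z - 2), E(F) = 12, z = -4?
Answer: 156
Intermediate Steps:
C(Z) = -4 + Z + 2*Z/(-2 + Z) (C(Z) = (Z - 4) + (Z + Z)/(Z - 2) = (-4 + Z) + (2*Z)/(-2 + Z) = (-4 + Z) + 2*Z/(-2 + Z) = -4 + Z + 2*Z/(-2 + Z))
o(W, N) = 5 + N + W (o(W, N) = (N + W) + 5 = 5 + N + W)
o(C(6), 3)*E(19) = (5 + 3 + (8 + 6² - 4*6)/(-2 + 6))*12 = (5 + 3 + (8 + 36 - 24)/4)*12 = (5 + 3 + (¼)*20)*12 = (5 + 3 + 5)*12 = 13*12 = 156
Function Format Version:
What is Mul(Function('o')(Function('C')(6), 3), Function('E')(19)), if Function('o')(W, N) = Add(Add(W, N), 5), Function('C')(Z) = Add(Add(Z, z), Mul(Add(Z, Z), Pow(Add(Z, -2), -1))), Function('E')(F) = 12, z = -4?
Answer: 156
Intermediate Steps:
Function('C')(Z) = Add(-4, Z, Mul(2, Z, Pow(Add(-2, Z), -1))) (Function('C')(Z) = Add(Add(Z, -4), Mul(Add(Z, Z), Pow(Add(Z, -2), -1))) = Add(Add(-4, Z), Mul(Mul(2, Z), Pow(Add(-2, Z), -1))) = Add(Add(-4, Z), Mul(2, Z, Pow(Add(-2, Z), -1))) = Add(-4, Z, Mul(2, Z, Pow(Add(-2, Z), -1))))
Function('o')(W, N) = Add(5, N, W) (Function('o')(W, N) = Add(Add(N, W), 5) = Add(5, N, W))
Mul(Function('o')(Function('C')(6), 3), Function('E')(19)) = Mul(Add(5, 3, Mul(Pow(Add(-2, 6), -1), Add(8, Pow(6, 2), Mul(-4, 6)))), 12) = Mul(Add(5, 3, Mul(Pow(4, -1), Add(8, 36, -24))), 12) = Mul(Add(5, 3, Mul(Rational(1, 4), 20)), 12) = Mul(Add(5, 3, 5), 12) = Mul(13, 12) = 156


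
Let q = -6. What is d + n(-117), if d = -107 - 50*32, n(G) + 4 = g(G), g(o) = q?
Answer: -1717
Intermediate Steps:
g(o) = -6
n(G) = -10 (n(G) = -4 - 6 = -10)
d = -1707 (d = -107 - 1600 = -1707)
d + n(-117) = -1707 - 10 = -1717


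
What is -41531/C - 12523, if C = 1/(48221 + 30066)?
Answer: -3251349920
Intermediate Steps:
C = 1/78287 ≈ 1.2774e-5
-41531/C - 12523 = -41531/1/78287 - 12523 = -41531*78287 - 12523 = -3251337397 - 12523 = -3251349920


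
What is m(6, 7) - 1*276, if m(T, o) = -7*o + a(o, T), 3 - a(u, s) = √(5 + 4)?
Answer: -325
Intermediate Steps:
a(u, s) = 0 (a(u, s) = 3 - √(5 + 4) = 3 - √9 = 3 - 1*3 = 3 - 3 = 0)
m(T, o) = -7*o (m(T, o) = -7*o + 0 = -7*o)
m(6, 7) - 1*276 = -7*7 - 1*276 = -49 - 276 = -325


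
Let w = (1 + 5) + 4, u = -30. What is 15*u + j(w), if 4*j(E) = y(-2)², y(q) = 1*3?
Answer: -1791/4 ≈ -447.75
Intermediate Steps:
y(q) = 3
w = 10 (w = 6 + 4 = 10)
j(E) = 9/4 (j(E) = (¼)*3² = (¼)*9 = 9/4)
15*u + j(w) = 15*(-30) + 9/4 = -450 + 9/4 = -1791/4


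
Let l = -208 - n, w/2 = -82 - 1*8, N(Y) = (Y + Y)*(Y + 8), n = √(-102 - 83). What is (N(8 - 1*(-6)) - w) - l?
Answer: 1004 + I*√185 ≈ 1004.0 + 13.601*I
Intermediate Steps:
n = I*√185 (n = √(-185) = I*√185 ≈ 13.601*I)
N(Y) = 2*Y*(8 + Y) (N(Y) = (2*Y)*(8 + Y) = 2*Y*(8 + Y))
w = -180 (w = 2*(-82 - 1*8) = 2*(-82 - 8) = 2*(-90) = -180)
l = -208 - I*√185 ≈ -208.0 - 13.601*I
(N(8 - 1*(-6)) - w) - l = (2*(8 - 1*(-6))*(8 + (8 - 1*(-6))) - 1*(-180)) - (-208 - I*√185) = (2*(8 + 6)*(8 + (8 + 6)) + 180) + (208 + I*√185) = (2*14*(8 + 14) + 180) + (208 + I*√185) = (2*14*22 + 180) + (208 + I*√185) = (616 + 180) + (208 + I*√185) = 796 + (208 + I*√185) = 1004 + I*√185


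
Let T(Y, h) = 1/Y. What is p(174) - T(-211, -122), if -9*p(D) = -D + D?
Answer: 1/211 ≈ 0.0047393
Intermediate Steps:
p(D) = 0 (p(D) = -(-D + D)/9 = -⅑*0 = 0)
p(174) - T(-211, -122) = 0 - 1/(-211) = 0 - 1*(-1/211) = 0 + 1/211 = 1/211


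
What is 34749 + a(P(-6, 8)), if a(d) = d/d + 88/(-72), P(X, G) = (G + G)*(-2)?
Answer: 312739/9 ≈ 34749.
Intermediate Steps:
P(X, G) = -4*G (P(X, G) = (2*G)*(-2) = -4*G)
a(d) = -2/9 (a(d) = 1 + 88*(-1/72) = 1 - 11/9 = -2/9)
34749 + a(P(-6, 8)) = 34749 - 2/9 = 312739/9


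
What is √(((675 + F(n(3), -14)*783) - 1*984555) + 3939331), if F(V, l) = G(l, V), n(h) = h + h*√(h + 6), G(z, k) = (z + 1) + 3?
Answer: √2947621 ≈ 1716.9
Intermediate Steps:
G(z, k) = 4 + z (G(z, k) = (1 + z) + 3 = 4 + z)
n(h) = h + h*√(6 + h)
F(V, l) = 4 + l
√(((675 + F(n(3), -14)*783) - 1*984555) + 3939331) = √(((675 + (4 - 14)*783) - 1*984555) + 3939331) = √(((675 - 10*783) - 984555) + 3939331) = √(((675 - 7830) - 984555) + 3939331) = √((-7155 - 984555) + 3939331) = √(-991710 + 3939331) = √2947621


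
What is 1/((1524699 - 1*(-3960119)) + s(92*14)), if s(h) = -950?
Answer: 1/5483868 ≈ 1.8235e-7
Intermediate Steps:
1/((1524699 - 1*(-3960119)) + s(92*14)) = 1/((1524699 - 1*(-3960119)) - 950) = 1/((1524699 + 3960119) - 950) = 1/(5484818 - 950) = 1/5483868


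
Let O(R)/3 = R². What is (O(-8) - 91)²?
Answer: 10201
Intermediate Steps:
O(R) = 3*R²
(O(-8) - 91)² = (3*(-8)² - 91)² = (3*64 - 91)² = (192 - 91)² = 101² = 10201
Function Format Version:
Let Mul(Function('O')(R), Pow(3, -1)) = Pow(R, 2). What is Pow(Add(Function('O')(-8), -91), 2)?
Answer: 10201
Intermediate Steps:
Function('O')(R) = Mul(3, Pow(R, 2))
Pow(Add(Function('O')(-8), -91), 2) = Pow(Add(Mul(3, Pow(-8, 2)), -91), 2) = Pow(Add(Mul(3, 64), -91), 2) = Pow(Add(192, -91), 2) = Pow(101, 2) = 10201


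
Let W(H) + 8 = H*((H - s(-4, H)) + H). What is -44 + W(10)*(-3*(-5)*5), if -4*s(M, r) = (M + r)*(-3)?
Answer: 10981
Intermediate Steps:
s(M, r) = 3*M/4 + 3*r/4 (s(M, r) = -(M + r)*(-3)/4 = -(-3*M - 3*r)/4 = 3*M/4 + 3*r/4)
W(H) = -8 + H*(3 + 5*H/4) (W(H) = -8 + H*((H - ((¾)*(-4) + 3*H/4)) + H) = -8 + H*((H - (-3 + 3*H/4)) + H) = -8 + H*((H + (3 - 3*H/4)) + H) = -8 + H*((3 + H/4) + H) = -8 + H*(3 + 5*H/4))
-44 + W(10)*(-3*(-5)*5) = -44 + (-8 + 3*10 + (5/4)*10²)*(-3*(-5)*5) = -44 + (-8 + 30 + (5/4)*100)*(15*5) = -44 + (-8 + 30 + 125)*75 = -44 + 147*75 = -44 + 11025 = 10981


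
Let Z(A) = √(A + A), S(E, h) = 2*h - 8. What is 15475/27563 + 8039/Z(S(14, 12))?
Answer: 15475/27563 + 8039*√2/8 ≈ 1421.7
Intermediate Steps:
S(E, h) = -8 + 2*h
Z(A) = √2*√A (Z(A) = √(2*A) = √2*√A)
15475/27563 + 8039/Z(S(14, 12)) = 15475/27563 + 8039/((√2*√(-8 + 2*12))) = 15475*(1/27563) + 8039/((√2*√(-8 + 24))) = 15475/27563 + 8039/((√2*√16)) = 15475/27563 + 8039/((√2*4)) = 15475/27563 + 8039/((4*√2)) = 15475/27563 + 8039*(√2/8) = 15475/27563 + 8039*√2/8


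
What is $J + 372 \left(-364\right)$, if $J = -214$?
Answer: $-135622$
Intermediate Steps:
$J + 372 \left(-364\right) = -214 + 372 \left(-364\right) = -214 - 135408 = -135622$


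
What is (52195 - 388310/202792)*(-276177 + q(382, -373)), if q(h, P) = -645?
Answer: -732494550866715/50698 ≈ -1.4448e+10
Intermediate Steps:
(52195 - 388310/202792)*(-276177 + q(382, -373)) = (52195 - 388310/202792)*(-276177 - 645) = (52195 - 388310*1/202792)*(-276822) = (52195 - 194155/101396)*(-276822) = (5292170065/101396)*(-276822) = -732494550866715/50698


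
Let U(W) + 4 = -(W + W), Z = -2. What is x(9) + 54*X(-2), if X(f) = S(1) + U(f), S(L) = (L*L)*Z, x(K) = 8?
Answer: -100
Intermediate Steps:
U(W) = -4 - 2*W (U(W) = -4 - (W + W) = -4 - 2*W)
S(L) = -2*L² (S(L) = (L*L)*(-2) = L²*(-2) = -2*L²)
X(f) = -6 - 2*f (X(f) = -2*1² + (-4 - 2*f) = -2*1 + (-4 - 2*f) = -2 + (-4 - 2*f) = -6 - 2*f)
x(9) + 54*X(-2) = 8 + 54*(-6 - 2*(-2)) = 8 + 54*(-6 + 4) = 8 + 54*(-2) = 8 - 108 = -100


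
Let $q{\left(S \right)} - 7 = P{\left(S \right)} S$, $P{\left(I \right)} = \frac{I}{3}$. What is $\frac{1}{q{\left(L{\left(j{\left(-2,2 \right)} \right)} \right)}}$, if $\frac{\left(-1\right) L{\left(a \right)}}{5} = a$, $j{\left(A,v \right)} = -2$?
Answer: $\frac{3}{121} \approx 0.024793$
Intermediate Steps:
$P{\left(I \right)} = \frac{I}{3}$ ($P{\left(I \right)} = I \frac{1}{3} = \frac{I}{3}$)
$L{\left(a \right)} = - 5 a$
$q{\left(S \right)} = 7 + \frac{S^{2}}{3}$ ($q{\left(S \right)} = 7 + \frac{S}{3} S = 7 + \frac{S^{2}}{3}$)
$\frac{1}{q{\left(L{\left(j{\left(-2,2 \right)} \right)} \right)}} = \frac{1}{7 + \frac{\left(\left(-5\right) \left(-2\right)\right)^{2}}{3}} = \frac{1}{7 + \frac{10^{2}}{3}} = \frac{1}{7 + \frac{1}{3} \cdot 100} = \frac{1}{7 + \frac{100}{3}} = \frac{1}{\frac{121}{3}} = \frac{3}{121}$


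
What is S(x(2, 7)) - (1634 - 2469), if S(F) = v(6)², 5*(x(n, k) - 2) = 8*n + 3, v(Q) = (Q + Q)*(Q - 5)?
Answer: 979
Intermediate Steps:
v(Q) = 2*Q*(-5 + Q) (v(Q) = (2*Q)*(-5 + Q) = 2*Q*(-5 + Q))
x(n, k) = 13/5 + 8*n/5 (x(n, k) = 2 + (8*n + 3)/5 = 2 + (3 + 8*n)/5 = 2 + (⅗ + 8*n/5) = 13/5 + 8*n/5)
S(F) = 144 (S(F) = (2*6*(-5 + 6))² = (2*6*1)² = 12² = 144)
S(x(2, 7)) - (1634 - 2469) = 144 - (1634 - 2469) = 144 - 1*(-835) = 144 + 835 = 979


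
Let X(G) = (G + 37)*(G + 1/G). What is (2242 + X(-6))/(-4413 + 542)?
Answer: -12305/23226 ≈ -0.52979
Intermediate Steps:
X(G) = (37 + G)*(G + 1/G)
(2242 + X(-6))/(-4413 + 542) = (2242 + (1 + (-6)**2 + 37*(-6) + 37/(-6)))/(-4413 + 542) = (2242 + (1 + 36 - 222 + 37*(-1/6)))/(-3871) = (2242 + (1 + 36 - 222 - 37/6))*(-1/3871) = (2242 - 1147/6)*(-1/3871) = (12305/6)*(-1/3871) = -12305/23226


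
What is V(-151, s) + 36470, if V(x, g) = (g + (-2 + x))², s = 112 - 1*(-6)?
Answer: 37695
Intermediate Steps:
s = 118 (s = 112 + 6 = 118)
V(x, g) = (-2 + g + x)²
V(-151, s) + 36470 = (-2 + 118 - 151)² + 36470 = (-35)² + 36470 = 1225 + 36470 = 37695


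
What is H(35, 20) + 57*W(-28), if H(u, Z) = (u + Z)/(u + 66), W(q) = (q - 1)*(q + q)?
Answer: 9349423/101 ≈ 92569.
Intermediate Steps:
W(q) = 2*q*(-1 + q) (W(q) = (-1 + q)*(2*q) = 2*q*(-1 + q))
H(u, Z) = (Z + u)/(66 + u)
H(35, 20) + 57*W(-28) = (20 + 35)/(66 + 35) + 57*(2*(-28)*(-1 - 28)) = 55/101 + 57*(2*(-28)*(-29)) = (1/101)*55 + 57*1624 = 55/101 + 92568 = 9349423/101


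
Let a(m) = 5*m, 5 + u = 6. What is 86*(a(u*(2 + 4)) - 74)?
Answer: -3784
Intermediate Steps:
u = 1 (u = -5 + 6 = 1)
86*(a(u*(2 + 4)) - 74) = 86*(5*(1*(2 + 4)) - 74) = 86*(5*(1*6) - 74) = 86*(5*6 - 74) = 86*(30 - 74) = 86*(-44) = -3784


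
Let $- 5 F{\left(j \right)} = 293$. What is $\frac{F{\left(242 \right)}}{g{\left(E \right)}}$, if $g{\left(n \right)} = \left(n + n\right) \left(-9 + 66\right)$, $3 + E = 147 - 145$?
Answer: $\frac{293}{570} \approx 0.51404$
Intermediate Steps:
$F{\left(j \right)} = - \frac{293}{5}$ ($F{\left(j \right)} = \left(- \frac{1}{5}\right) 293 = - \frac{293}{5}$)
$E = -1$ ($E = -3 + \left(147 - 145\right) = -3 + 2 = -1$)
$g{\left(n \right)} = 114 n$ ($g{\left(n \right)} = 2 n 57 = 114 n$)
$\frac{F{\left(242 \right)}}{g{\left(E \right)}} = - \frac{293}{5 \cdot 114 \left(-1\right)} = - \frac{293}{5 \left(-114\right)} = \left(- \frac{293}{5}\right) \left(- \frac{1}{114}\right) = \frac{293}{570}$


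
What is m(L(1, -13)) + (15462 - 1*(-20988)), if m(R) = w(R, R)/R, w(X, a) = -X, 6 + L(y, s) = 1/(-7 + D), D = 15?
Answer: 36449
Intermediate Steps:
L(y, s) = -47/8 (L(y, s) = -6 + 1/(-7 + 15) = -6 + 1/8 = -47/8)
m(R) = -1 (m(R) = (-R)/R = -1)
m(L(1, -13)) + (15462 - 1*(-20988)) = -1 + (15462 - 1*(-20988)) = -1 + (15462 + 20988) = -1 + 36450 = 36449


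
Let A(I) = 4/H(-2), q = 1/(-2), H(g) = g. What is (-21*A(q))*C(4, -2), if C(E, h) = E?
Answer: 168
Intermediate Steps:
q = -½ ≈ -0.50000
A(I) = -2 (A(I) = 4/(-2) = 4*(-½) = -2)
(-21*A(q))*C(4, -2) = -21*(-2)*4 = 42*4 = 168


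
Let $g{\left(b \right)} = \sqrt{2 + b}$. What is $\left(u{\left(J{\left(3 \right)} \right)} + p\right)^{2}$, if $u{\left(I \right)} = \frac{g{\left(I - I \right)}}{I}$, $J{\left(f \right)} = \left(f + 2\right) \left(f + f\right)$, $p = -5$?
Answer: $\frac{\left(150 - \sqrt{2}\right)^{2}}{900} \approx 24.531$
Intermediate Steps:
$J{\left(f \right)} = 2 f \left(2 + f\right)$ ($J{\left(f \right)} = \left(2 + f\right) 2 f = 2 f \left(2 + f\right)$)
$u{\left(I \right)} = \frac{\sqrt{2}}{I}$ ($u{\left(I \right)} = \frac{\sqrt{2 + \left(I - I\right)}}{I} = \frac{\sqrt{2 + 0}}{I} = \frac{\sqrt{2}}{I}$)
$\left(u{\left(J{\left(3 \right)} \right)} + p\right)^{2} = \left(\frac{\sqrt{2}}{2 \cdot 3 \left(2 + 3\right)} - 5\right)^{2} = \left(\frac{\sqrt{2}}{2 \cdot 3 \cdot 5} - 5\right)^{2} = \left(\frac{\sqrt{2}}{30} - 5\right)^{2} = \left(-5 + \frac{\sqrt{2}}{30}\right)^{2}$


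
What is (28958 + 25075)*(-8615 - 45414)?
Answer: -2919348957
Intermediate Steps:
(28958 + 25075)*(-8615 - 45414) = 54033*(-54029) = -2919348957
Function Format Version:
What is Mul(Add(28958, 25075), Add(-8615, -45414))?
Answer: -2919348957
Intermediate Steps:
Mul(Add(28958, 25075), Add(-8615, -45414)) = Mul(54033, -54029) = -2919348957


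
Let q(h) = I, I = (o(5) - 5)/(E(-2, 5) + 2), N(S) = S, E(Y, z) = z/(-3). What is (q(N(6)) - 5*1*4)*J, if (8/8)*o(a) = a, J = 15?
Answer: -300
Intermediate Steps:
E(Y, z) = -z/3 (E(Y, z) = z*(-⅓) = -z/3)
o(a) = a
I = 0 (I = (5 - 5)/(-⅓*5 + 2) = 0/(-5/3 + 2) = 0/(⅓) = 0*3 = 0)
q(h) = 0
(q(N(6)) - 5*1*4)*J = (0 - 5*1*4)*15 = (0 - 5*4)*15 = (0 - 20)*15 = -20*15 = -300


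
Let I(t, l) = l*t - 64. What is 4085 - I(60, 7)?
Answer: 3729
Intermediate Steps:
I(t, l) = -64 + l*t
4085 - I(60, 7) = 4085 - (-64 + 7*60) = 4085 - (-64 + 420) = 4085 - 1*356 = 4085 - 356 = 3729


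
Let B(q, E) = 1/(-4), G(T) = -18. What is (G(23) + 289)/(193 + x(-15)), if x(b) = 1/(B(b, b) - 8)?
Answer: 8943/6365 ≈ 1.4050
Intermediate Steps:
B(q, E) = -¼
x(b) = -4/33 (x(b) = 1/(-¼ - 8) = 1/(-33/4) = -4/33)
(G(23) + 289)/(193 + x(-15)) = (-18 + 289)/(193 - 4/33) = 271/(6365/33) = 271*(33/6365) = 8943/6365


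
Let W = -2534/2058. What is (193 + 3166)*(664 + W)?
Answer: 327257293/147 ≈ 2.2262e+6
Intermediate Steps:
W = -181/147 (W = -2534*1/2058 = -181/147 ≈ -1.2313)
(193 + 3166)*(664 + W) = (193 + 3166)*(664 - 181/147) = 3359*(97427/147) = 327257293/147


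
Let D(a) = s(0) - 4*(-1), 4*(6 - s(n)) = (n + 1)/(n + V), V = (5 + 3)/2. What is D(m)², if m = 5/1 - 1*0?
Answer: 25281/256 ≈ 98.754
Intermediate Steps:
V = 4 (V = 8*(½) = 4)
m = 5 (m = 5*1 + 0 = 5 + 0 = 5)
s(n) = 6 - (1 + n)/(4*(4 + n)) (s(n) = 6 - (n + 1)/(4*(n + 4)) = 6 - (1 + n)/(4*(4 + n)))
D(a) = 159/16 (D(a) = (95 + 23*0)/(4*(4 + 0)) - 4*(-1) = (¼)*(95 + 0)/4 + 4 = (¼)*(¼)*95 + 4 = 95/16 + 4 = 159/16)
D(m)² = (159/16)² = 25281/256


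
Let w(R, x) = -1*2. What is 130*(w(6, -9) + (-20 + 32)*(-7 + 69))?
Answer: 96460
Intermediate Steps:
w(R, x) = -2
130*(w(6, -9) + (-20 + 32)*(-7 + 69)) = 130*(-2 + (-20 + 32)*(-7 + 69)) = 130*(-2 + 12*62) = 130*(-2 + 744) = 130*742 = 96460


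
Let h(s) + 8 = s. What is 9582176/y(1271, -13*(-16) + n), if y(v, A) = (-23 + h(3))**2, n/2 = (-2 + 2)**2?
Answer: 598886/49 ≈ 12222.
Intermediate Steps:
h(s) = -8 + s
n = 0 (n = 2*(-2 + 2)**2 = 2*0**2 = 2*0 = 0)
y(v, A) = 784 (y(v, A) = (-23 + (-8 + 3))**2 = (-23 - 5)**2 = (-28)**2 = 784)
9582176/y(1271, -13*(-16) + n) = 9582176/784 = 9582176*(1/784) = 598886/49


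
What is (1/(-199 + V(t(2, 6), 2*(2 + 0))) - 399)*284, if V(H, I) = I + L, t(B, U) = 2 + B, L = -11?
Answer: -11671690/103 ≈ -1.1332e+5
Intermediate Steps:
V(H, I) = -11 + I (V(H, I) = I - 11 = -11 + I)
(1/(-199 + V(t(2, 6), 2*(2 + 0))) - 399)*284 = (1/(-199 + (-11 + 2*(2 + 0))) - 399)*284 = (1/(-199 + (-11 + 2*2)) - 399)*284 = (1/(-199 + (-11 + 4)) - 399)*284 = (1/(-199 - 7) - 399)*284 = (1/(-206) - 399)*284 = (-1/206 - 399)*284 = -82195/206*284 = -11671690/103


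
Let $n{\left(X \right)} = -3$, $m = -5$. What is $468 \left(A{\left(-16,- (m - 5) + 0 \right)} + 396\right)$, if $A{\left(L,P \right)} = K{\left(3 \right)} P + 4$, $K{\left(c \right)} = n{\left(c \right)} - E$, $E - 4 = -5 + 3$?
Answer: $163800$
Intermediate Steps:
$E = 2$ ($E = 4 + \left(-5 + 3\right) = 4 - 2 = 2$)
$K{\left(c \right)} = -5$ ($K{\left(c \right)} = -3 - 2 = -5$)
$A{\left(L,P \right)} = 4 - 5 P$ ($A{\left(L,P \right)} = - 5 P + 4 = 4 - 5 P$)
$468 \left(A{\left(-16,- (m - 5) + 0 \right)} + 396\right) = 468 \left(\left(4 - 5 \left(- (-5 - 5) + 0\right)\right) + 396\right) = 468 \left(\left(4 - 5 \left(\left(-1\right) \left(-10\right) + 0\right)\right) + 396\right) = 468 \left(\left(4 - 5 \left(10 + 0\right)\right) + 396\right) = 468 \left(\left(4 - 50\right) + 396\right) = 468 \left(-46 + 396\right) = 468 \cdot 350 = 163800$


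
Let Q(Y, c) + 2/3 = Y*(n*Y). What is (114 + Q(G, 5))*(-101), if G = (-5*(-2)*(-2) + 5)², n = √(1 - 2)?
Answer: -34340/3 - 5113125*I ≈ -11447.0 - 5.1131e+6*I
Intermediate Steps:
n = I (n = √(-1) = I ≈ 1.0*I)
G = 225 (G = (10*(-2) + 5)² = (-20 + 5)² = (-15)² = 225)
Q(Y, c) = -⅔ + I*Y² (Q(Y, c) = -⅔ + Y*(I*Y) = -⅔ + I*Y²)
(114 + Q(G, 5))*(-101) = (114 + (-⅔ + I*225²))*(-101) = (114 + (-⅔ + I*50625))*(-101) = (114 + (-⅔ + 50625*I))*(-101) = (340/3 + 50625*I)*(-101) = -34340/3 - 5113125*I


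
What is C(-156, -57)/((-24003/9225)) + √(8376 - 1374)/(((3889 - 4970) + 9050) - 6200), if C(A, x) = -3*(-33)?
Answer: -33825/889 + 3*√778/1769 ≈ -38.001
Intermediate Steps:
C(A, x) = 99
C(-156, -57)/((-24003/9225)) + √(8376 - 1374)/(((3889 - 4970) + 9050) - 6200) = 99/((-24003/9225)) + √(8376 - 1374)/(((3889 - 4970) + 9050) - 6200) = 99/((-24003*1/9225)) + √7002/((-1081 + 9050) - 6200) = 99/(-2667/1025) + (3*√778)/(7969 - 6200) = 99*(-1025/2667) + (3*√778)/1769 = -33825/889 + (3*√778)*(1/1769) = -33825/889 + 3*√778/1769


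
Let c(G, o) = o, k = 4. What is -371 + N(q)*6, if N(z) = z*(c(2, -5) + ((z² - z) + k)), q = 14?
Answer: 14833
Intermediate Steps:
N(z) = z*(-1 + z² - z) (N(z) = z*(-5 + ((z² - z) + 4)) = z*(-5 + (4 + z² - z)) = z*(-1 + z² - z))
-371 + N(q)*6 = -371 + (14*(-1 + 14² - 1*14))*6 = -371 + (14*(-1 + 196 - 14))*6 = -371 + (14*181)*6 = -371 + 2534*6 = -371 + 15204 = 14833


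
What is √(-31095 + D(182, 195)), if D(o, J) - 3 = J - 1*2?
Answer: 53*I*√11 ≈ 175.78*I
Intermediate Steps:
D(o, J) = 1 + J (D(o, J) = 3 + (J - 1*2) = 3 + (J - 2) = 3 + (-2 + J) = 1 + J)
√(-31095 + D(182, 195)) = √(-31095 + (1 + 195)) = √(-31095 + 196) = √(-30899) = 53*I*√11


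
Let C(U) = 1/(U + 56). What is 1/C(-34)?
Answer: 22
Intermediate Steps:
C(U) = 1/(56 + U)
1/C(-34) = 1/(1/(56 - 34)) = 1/(1/22) = 22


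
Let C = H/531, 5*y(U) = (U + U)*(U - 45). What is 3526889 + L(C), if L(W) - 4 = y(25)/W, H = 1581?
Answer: 1858637211/527 ≈ 3.5268e+6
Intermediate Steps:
y(U) = 2*U*(-45 + U)/5 (y(U) = ((U + U)*(U - 45))/5 = ((2*U)*(-45 + U))/5 = (2*U*(-45 + U))/5 = 2*U*(-45 + U)/5)
C = 527/177 (C = 1581/531 = 1581*(1/531) = 527/177 ≈ 2.9774)
L(W) = 4 - 200/W (L(W) = 4 + ((⅖)*25*(-45 + 25))/W = 4 + ((⅖)*25*(-20))/W = 4 - 200/W)
3526889 + L(C) = 3526889 + (4 - 200/527/177) = 3526889 + (4 - 200*177/527) = 3526889 + (4 - 35400/527) = 3526889 - 33292/527 = 1858637211/527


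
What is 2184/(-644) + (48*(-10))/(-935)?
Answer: -12378/4301 ≈ -2.8779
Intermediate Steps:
2184/(-644) + (48*(-10))/(-935) = 2184*(-1/644) - 480*(-1/935) = -78/23 + 96/187 = -12378/4301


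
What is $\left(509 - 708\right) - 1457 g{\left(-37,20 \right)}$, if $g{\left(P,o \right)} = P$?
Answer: $53710$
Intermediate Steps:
$\left(509 - 708\right) - 1457 g{\left(-37,20 \right)} = \left(509 - 708\right) - -53909 = -199 + 53909 = 53710$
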